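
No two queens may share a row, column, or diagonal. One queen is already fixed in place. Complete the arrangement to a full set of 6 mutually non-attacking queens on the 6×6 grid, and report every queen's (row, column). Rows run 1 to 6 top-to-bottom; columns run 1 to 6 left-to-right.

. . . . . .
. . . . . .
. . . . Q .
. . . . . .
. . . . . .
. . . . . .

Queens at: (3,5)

(1,4) (2,1) (3,5) (4,2) (5,6) (6,3)

Row 1: attacked by (3,5)→{3,5}. Safe: 1, 2, 4, 6. Place at column 4.
Row 2: attacked by (1,4)→{3,4,5}; (3,5)→{4,5,6}. Safe: 1, 2. Place at column 1.
Row 4: attacked by (1,4)→{1,4}; (2,1)→{1,3}; (3,5)→{4,5,6}. Safe: 2. Place at column 2.
Row 5: attacked by (1,4)→{4}; (2,1)→{1,4}; (3,5)→{3,5}; (4,2)→{1,2,3}. Safe: 6. Place at column 6.
Row 6: attacked by (1,4)→{4}; (2,1)→{1,5}; (3,5)→{2,5}; (4,2)→{2,4}; (5,6)→{5,6}. Safe: 3. Place at column 3.
Columns [4, 1, 5, 2, 6, 3], r−c [-3, 1, -2, 2, -1, 3], r+c [5, 3, 8, 6, 11, 9] are all distinct, so no two queens attack.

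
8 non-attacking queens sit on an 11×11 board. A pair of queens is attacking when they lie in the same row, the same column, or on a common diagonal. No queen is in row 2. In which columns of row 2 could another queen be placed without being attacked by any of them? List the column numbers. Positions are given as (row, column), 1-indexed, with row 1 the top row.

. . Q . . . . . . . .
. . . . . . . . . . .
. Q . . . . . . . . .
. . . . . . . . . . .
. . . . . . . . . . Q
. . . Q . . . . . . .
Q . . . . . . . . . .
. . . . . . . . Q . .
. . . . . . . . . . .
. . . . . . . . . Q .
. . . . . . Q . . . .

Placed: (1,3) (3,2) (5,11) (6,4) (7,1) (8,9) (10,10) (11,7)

columns 5

(1,3) attacks row 2 at column 3 and diagonals 2, 4.
(3,2) attacks row 2 at column 2 and diagonals 1, 3.
(5,11) attacks row 2 at column 11 and diagonals 8.
(6,4) attacks row 2 at column 4 and diagonals 8.
(7,1) attacks row 2 at column 1 and diagonals 6.
(8,9) attacks row 2 at column 9 and diagonals 3.
(10,10) attacks row 2 at column 10 and diagonals 2.
(11,7) attacks row 2 at column 7.
Attacked columns: {1, 2, 3, 4, 6, 7, 8, 9, 10, 11}. Safe: {5}.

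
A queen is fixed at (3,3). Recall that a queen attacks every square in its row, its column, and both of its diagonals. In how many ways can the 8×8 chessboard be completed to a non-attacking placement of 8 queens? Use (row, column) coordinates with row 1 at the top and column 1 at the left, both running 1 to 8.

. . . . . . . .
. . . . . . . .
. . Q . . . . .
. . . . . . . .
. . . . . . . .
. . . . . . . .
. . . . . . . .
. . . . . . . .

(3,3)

Branch on row 1: col 2 → 1; col 4 → 1; col 6 → 0; col 7 → 2; col 8 → 0.
Sum: 1 + 1 + 0 + 2 + 0 = 4.

4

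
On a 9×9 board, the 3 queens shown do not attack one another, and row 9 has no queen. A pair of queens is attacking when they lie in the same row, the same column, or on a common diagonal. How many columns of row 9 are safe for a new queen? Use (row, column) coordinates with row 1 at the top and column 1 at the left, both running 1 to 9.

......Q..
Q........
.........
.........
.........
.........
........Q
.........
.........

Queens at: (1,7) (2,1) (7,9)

(1,7) attacks row 9 at column 7.
(2,1) attacks row 9 at column 1 and diagonals 8.
(7,9) attacks row 9 at column 9 and diagonals 7.
Attacked columns: {1, 7, 8, 9}. Safe: {2, 3, 4, 5, 6}.

5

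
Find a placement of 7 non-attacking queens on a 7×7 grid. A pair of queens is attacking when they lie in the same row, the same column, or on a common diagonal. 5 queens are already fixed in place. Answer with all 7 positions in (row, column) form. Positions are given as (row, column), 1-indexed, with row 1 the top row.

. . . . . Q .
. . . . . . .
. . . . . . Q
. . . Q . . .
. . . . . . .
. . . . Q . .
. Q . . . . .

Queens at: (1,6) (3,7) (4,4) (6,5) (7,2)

(1,6) (2,3) (3,7) (4,4) (5,1) (6,5) (7,2)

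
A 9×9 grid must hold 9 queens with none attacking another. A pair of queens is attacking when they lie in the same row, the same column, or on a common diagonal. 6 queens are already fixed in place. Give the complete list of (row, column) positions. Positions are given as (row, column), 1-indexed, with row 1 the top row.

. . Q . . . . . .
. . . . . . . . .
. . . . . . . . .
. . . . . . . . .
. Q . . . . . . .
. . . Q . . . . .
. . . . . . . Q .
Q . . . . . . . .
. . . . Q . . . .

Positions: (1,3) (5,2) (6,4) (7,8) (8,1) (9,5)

(1,3) (2,6) (3,9) (4,7) (5,2) (6,4) (7,8) (8,1) (9,5)

Row 2: attacked by (1,3)→{2,3,4}; (5,2)→{2,5}; (6,4)→{4,8}; (7,8)→{3,8}; (8,1)→{1,7}; (9,5)→{5}. Safe: 6, 9. Place at column 6.
Row 3: attacked by (1,3)→{1,3,5}; (2,6)→{5,6,7}; (5,2)→{2,4}; (6,4)→{1,4,7}; (7,8)→{4,8}; (8,1)→{1,6}; (9,5)→{5}. Safe: 9. Place at column 9.
Row 4: attacked by (1,3)→{3,6}; (2,6)→{4,6,8}; (3,9)→{8,9}; (5,2)→{1,2,3}; (6,4)→{2,4,6}; (7,8)→{5,8}; (8,1)→{1,5}; (9,5)→{5}. Safe: 7. Place at column 7.
Columns [3, 6, 9, 7, 2, 4, 8, 1, 5], r−c [-2, -4, -6, -3, 3, 2, -1, 7, 4], r+c [4, 8, 12, 11, 7, 10, 15, 9, 14] are all distinct, so no two queens attack.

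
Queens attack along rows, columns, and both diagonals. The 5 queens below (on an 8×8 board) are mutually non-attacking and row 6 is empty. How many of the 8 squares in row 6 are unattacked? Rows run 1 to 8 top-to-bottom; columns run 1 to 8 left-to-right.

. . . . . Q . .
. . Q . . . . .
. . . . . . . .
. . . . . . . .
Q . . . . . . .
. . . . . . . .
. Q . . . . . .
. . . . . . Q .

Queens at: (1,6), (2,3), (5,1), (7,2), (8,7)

2

(1,6) attacks row 6 at column 6 and diagonals 1.
(2,3) attacks row 6 at column 3 and diagonals 7.
(5,1) attacks row 6 at column 1 and diagonals 2.
(7,2) attacks row 6 at column 2 and diagonals 1, 3.
(8,7) attacks row 6 at column 7 and diagonals 5.
Attacked columns: {1, 2, 3, 5, 6, 7}. Safe: {4, 8}.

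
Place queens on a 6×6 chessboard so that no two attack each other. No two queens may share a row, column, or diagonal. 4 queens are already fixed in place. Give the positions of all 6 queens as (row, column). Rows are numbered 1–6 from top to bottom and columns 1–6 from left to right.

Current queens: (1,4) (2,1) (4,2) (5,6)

(1,4) (2,1) (3,5) (4,2) (5,6) (6,3)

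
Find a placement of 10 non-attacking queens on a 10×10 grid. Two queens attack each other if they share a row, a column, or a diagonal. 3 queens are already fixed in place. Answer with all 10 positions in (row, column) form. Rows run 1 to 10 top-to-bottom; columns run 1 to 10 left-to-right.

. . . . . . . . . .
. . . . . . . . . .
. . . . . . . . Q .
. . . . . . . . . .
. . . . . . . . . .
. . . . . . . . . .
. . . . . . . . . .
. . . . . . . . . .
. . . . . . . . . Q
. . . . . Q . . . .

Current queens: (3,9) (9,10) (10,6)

(1,8) (2,4) (3,9) (4,1) (5,3) (6,5) (7,7) (8,2) (9,10) (10,6)

Row 1: attacked by (3,9)→{7,9}; (9,10)→{2,10}; (10,6)→{6}. Safe: 1, 3, 4, 5, 8. Place at column 8.
Row 2: attacked by (1,8)→{7,8,9}; (3,9)→{8,9,10}; (9,10)→{3,10}; (10,6)→{6}. Safe: 1, 2, 4, 5. Place at column 4.
Row 4: attacked by (1,8)→{5,8}; (2,4)→{2,4,6}; (3,9)→{8,9,10}; (9,10)→{5,10}; (10,6)→{6}. Safe: 1, 3, 7. Place at column 1.
Row 5: attacked by (1,8)→{4,8}; (2,4)→{1,4,7}; (3,9)→{7,9}; (4,1)→{1,2}; (9,10)→{6,10}; (10,6)→{1,6}. Safe: 3, 5. Place at column 3.
Row 6: attacked by (1,8)→{3,8}; (2,4)→{4,8}; (3,9)→{6,9}; (4,1)→{1,3}; (5,3)→{2,3,4}; (9,10)→{7,10}; (10,6)→{2,6,10}. Safe: 5. Place at column 5.
Row 7: attacked by (1,8)→{2,8}; (2,4)→{4,9}; (3,9)→{5,9}; (4,1)→{1,4}; (5,3)→{1,3,5}; (6,5)→{4,5,6}; (9,10)→{8,10}; (10,6)→{3,6,9}. Safe: 7. Place at column 7.
Row 8: attacked by (1,8)→{1,8}; (2,4)→{4,10}; (3,9)→{4,9}; (4,1)→{1,5}; (5,3)→{3,6}; (6,5)→{3,5,7}; (7,7)→{6,7,8}; (9,10)→{9,10}; (10,6)→{4,6,8}. Safe: 2. Place at column 2.
Columns [8, 4, 9, 1, 3, 5, 7, 2, 10, 6], r−c [-7, -2, -6, 3, 2, 1, 0, 6, -1, 4], r+c [9, 6, 12, 5, 8, 11, 14, 10, 19, 16] are all distinct, so no two queens attack.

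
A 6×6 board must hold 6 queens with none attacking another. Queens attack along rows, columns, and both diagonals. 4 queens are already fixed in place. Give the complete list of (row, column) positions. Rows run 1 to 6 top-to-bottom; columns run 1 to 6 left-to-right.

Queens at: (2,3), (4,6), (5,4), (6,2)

Row 1: attacked by (2,3)→{2,3,4}; (4,6)→{3,6}; (5,4)→{4}; (6,2)→{2}. Safe: 1, 5. Place at column 5.
Row 3: attacked by (1,5)→{3,5}; (2,3)→{2,3,4}; (4,6)→{5,6}; (5,4)→{2,4,6}; (6,2)→{2,5}. Safe: 1. Place at column 1.
Columns [5, 3, 1, 6, 4, 2], r−c [-4, -1, 2, -2, 1, 4], r+c [6, 5, 4, 10, 9, 8] are all distinct, so no two queens attack.

(1,5) (2,3) (3,1) (4,6) (5,4) (6,2)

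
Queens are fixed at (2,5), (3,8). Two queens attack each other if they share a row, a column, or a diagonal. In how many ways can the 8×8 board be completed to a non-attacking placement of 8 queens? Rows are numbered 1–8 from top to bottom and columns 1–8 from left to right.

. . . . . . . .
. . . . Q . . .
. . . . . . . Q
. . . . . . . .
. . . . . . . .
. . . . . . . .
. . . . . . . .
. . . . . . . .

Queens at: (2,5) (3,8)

2

Branch on row 1: col 1 → 1; col 2 → 0; col 3 → 1; col 7 → 0.
Sum: 1 + 0 + 1 + 0 = 2.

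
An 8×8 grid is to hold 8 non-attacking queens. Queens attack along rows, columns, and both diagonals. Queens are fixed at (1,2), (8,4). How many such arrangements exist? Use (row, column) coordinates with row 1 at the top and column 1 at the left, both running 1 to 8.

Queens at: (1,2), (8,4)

Branch on row 2: col 5 → 1; col 6 → 0; col 7 → 1; col 8 → 1.
Sum: 1 + 0 + 1 + 1 = 3.

3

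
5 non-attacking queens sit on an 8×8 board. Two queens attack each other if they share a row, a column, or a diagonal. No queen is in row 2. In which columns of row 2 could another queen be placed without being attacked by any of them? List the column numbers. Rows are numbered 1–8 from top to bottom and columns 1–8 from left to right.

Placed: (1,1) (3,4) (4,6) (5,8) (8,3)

(1,1) attacks row 2 at column 1 and diagonals 2.
(3,4) attacks row 2 at column 4 and diagonals 3, 5.
(4,6) attacks row 2 at column 6 and diagonals 4, 8.
(5,8) attacks row 2 at column 8 and diagonals 5.
(8,3) attacks row 2 at column 3.
Attacked columns: {1, 2, 3, 4, 5, 6, 8}. Safe: {7}.

columns 7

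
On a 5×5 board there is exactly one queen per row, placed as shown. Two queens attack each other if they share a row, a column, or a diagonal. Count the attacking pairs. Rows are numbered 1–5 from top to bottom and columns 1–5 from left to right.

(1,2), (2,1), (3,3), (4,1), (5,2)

4

Same column: (1,2)–(5,2) (column 2); (2,1)–(4,1) (column 1).
Same diagonal: (1,2)–(2,1) (|1−2| = |2−1| = 1); (4,1)–(5,2) (|4−5| = |1−2| = 1).
Total attacking pairs: 4.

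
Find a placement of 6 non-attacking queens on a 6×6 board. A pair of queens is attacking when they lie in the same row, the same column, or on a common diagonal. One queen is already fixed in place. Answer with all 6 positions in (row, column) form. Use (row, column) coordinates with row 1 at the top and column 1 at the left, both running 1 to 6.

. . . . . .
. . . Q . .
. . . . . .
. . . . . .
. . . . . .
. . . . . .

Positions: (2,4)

(1,2) (2,4) (3,6) (4,1) (5,3) (6,5)

Row 1: attacked by (2,4)→{3,4,5}. Safe: 1, 2, 6. Place at column 2.
Row 3: attacked by (1,2)→{2,4}; (2,4)→{3,4,5}. Safe: 1, 6. Place at column 6.
Row 4: attacked by (1,2)→{2,5}; (2,4)→{2,4,6}; (3,6)→{5,6}. Safe: 1, 3. Place at column 1.
Row 5: attacked by (1,2)→{2,6}; (2,4)→{1,4}; (3,6)→{4,6}; (4,1)→{1,2}. Safe: 3, 5. Place at column 3.
Row 6: attacked by (1,2)→{2}; (2,4)→{4}; (3,6)→{3,6}; (4,1)→{1,3}; (5,3)→{2,3,4}. Safe: 5. Place at column 5.
Columns [2, 4, 6, 1, 3, 5], r−c [-1, -2, -3, 3, 2, 1], r+c [3, 6, 9, 5, 8, 11] are all distinct, so no two queens attack.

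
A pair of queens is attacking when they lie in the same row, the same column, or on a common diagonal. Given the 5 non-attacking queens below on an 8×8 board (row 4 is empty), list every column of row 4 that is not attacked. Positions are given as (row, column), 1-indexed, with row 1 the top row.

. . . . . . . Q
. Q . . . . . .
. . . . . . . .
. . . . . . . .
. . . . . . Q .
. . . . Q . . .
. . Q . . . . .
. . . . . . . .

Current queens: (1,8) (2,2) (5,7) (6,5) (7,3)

columns 1

(1,8) attacks row 4 at column 8 and diagonals 5.
(2,2) attacks row 4 at column 2 and diagonals 4.
(5,7) attacks row 4 at column 7 and diagonals 6, 8.
(6,5) attacks row 4 at column 5 and diagonals 3, 7.
(7,3) attacks row 4 at column 3 and diagonals 6.
Attacked columns: {2, 3, 4, 5, 6, 7, 8}. Safe: {1}.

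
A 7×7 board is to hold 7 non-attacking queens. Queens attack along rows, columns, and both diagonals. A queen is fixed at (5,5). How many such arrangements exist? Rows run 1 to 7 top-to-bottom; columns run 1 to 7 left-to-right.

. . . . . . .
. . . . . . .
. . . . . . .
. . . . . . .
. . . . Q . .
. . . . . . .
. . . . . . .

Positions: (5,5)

6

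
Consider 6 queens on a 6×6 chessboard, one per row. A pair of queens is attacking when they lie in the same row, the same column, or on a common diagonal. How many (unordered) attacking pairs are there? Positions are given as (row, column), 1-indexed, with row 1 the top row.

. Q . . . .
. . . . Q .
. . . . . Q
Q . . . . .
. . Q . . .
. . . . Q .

2

Same column: (2,5)–(6,5) (column 5).
Same diagonal: (2,5)–(3,6) (|2−3| = |5−6| = 1).
Total attacking pairs: 2.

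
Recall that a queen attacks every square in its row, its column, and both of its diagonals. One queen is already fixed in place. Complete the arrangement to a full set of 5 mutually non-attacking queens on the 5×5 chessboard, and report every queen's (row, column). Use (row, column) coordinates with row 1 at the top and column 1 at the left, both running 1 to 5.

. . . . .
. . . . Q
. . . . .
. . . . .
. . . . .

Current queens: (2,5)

(1,3) (2,5) (3,2) (4,4) (5,1)

Row 1: attacked by (2,5)→{4,5}. Safe: 1, 2, 3. Place at column 3.
Row 3: attacked by (1,3)→{1,3,5}; (2,5)→{4,5}. Safe: 2. Place at column 2.
Row 4: attacked by (1,3)→{3}; (2,5)→{3,5}; (3,2)→{1,2,3}. Safe: 4. Place at column 4.
Row 5: attacked by (1,3)→{3}; (2,5)→{2,5}; (3,2)→{2,4}; (4,4)→{3,4,5}. Safe: 1. Place at column 1.
Columns [3, 5, 2, 4, 1], r−c [-2, -3, 1, 0, 4], r+c [4, 7, 5, 8, 6] are all distinct, so no two queens attack.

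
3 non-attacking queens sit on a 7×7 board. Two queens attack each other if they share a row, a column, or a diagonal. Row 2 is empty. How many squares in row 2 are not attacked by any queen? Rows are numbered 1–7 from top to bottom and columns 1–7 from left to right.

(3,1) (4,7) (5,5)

(3,1) attacks row 2 at column 1 and diagonals 2.
(4,7) attacks row 2 at column 7 and diagonals 5.
(5,5) attacks row 2 at column 5 and diagonals 2.
Attacked columns: {1, 2, 5, 7}. Safe: {3, 4, 6}.

3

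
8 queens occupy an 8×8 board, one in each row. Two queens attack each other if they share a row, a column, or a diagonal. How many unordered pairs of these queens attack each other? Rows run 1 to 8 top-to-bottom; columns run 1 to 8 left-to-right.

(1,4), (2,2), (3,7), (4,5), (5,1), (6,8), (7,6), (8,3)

0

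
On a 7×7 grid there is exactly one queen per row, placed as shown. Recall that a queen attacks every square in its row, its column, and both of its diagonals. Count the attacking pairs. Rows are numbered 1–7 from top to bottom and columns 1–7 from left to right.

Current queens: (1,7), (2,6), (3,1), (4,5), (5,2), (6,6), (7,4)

Same column: (2,6)–(6,6) (column 6).
Same diagonal: (1,7)–(2,6) (|1−2| = |7−6| = 1); (5,2)–(7,4) (|5−7| = |2−4| = 2).
Total attacking pairs: 3.

3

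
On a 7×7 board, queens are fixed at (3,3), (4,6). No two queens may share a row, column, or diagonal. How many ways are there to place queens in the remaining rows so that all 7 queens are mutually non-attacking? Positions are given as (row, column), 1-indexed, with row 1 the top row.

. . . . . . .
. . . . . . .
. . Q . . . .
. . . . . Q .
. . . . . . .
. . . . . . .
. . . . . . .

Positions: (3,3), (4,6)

2

Branch on row 1: col 2 → 0; col 4 → 2; col 7 → 0.
Sum: 0 + 2 + 0 = 2.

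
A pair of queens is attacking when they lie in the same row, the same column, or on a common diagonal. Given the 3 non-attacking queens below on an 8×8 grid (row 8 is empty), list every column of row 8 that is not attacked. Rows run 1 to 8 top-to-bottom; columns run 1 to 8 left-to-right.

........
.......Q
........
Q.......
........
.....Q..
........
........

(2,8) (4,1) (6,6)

columns 3, 7

(2,8) attacks row 8 at column 8 and diagonals 2.
(4,1) attacks row 8 at column 1 and diagonals 5.
(6,6) attacks row 8 at column 6 and diagonals 4, 8.
Attacked columns: {1, 2, 4, 5, 6, 8}. Safe: {3, 7}.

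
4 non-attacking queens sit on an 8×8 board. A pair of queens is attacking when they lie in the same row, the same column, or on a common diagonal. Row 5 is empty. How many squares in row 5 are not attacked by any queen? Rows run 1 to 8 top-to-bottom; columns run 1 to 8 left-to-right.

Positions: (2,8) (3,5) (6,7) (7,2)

(2,8) attacks row 5 at column 8 and diagonals 5.
(3,5) attacks row 5 at column 5 and diagonals 3, 7.
(6,7) attacks row 5 at column 7 and diagonals 6, 8.
(7,2) attacks row 5 at column 2 and diagonals 4.
Attacked columns: {2, 3, 4, 5, 6, 7, 8}. Safe: {1}.

1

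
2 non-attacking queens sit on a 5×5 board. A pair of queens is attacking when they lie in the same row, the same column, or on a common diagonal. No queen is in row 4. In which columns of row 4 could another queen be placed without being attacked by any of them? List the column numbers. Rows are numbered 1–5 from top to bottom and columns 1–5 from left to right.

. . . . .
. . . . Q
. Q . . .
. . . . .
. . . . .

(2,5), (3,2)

(2,5) attacks row 4 at column 5 and diagonals 3.
(3,2) attacks row 4 at column 2 and diagonals 1, 3.
Attacked columns: {1, 2, 3, 5}. Safe: {4}.

columns 4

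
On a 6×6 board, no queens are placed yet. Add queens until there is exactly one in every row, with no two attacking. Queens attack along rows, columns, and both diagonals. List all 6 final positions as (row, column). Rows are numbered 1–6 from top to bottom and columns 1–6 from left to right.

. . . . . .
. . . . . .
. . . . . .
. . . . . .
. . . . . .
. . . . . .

Row 1: Safe: 1, 2, 3, 4, 5, 6. Place at column 3.
Row 2: attacked by (1,3)→{2,3,4}. Safe: 1, 5, 6. Place at column 6.
Row 3: attacked by (1,3)→{1,3,5}; (2,6)→{5,6}. Safe: 2, 4. Place at column 2.
Row 4: attacked by (1,3)→{3,6}; (2,6)→{4,6}; (3,2)→{1,2,3}. Safe: 5. Place at column 5.
Row 5: attacked by (1,3)→{3}; (2,6)→{3,6}; (3,2)→{2,4}; (4,5)→{4,5,6}. Safe: 1. Place at column 1.
Row 6: attacked by (1,3)→{3}; (2,6)→{2,6}; (3,2)→{2,5}; (4,5)→{3,5}; (5,1)→{1,2}. Safe: 4. Place at column 4.
Columns [3, 6, 2, 5, 1, 4], r−c [-2, -4, 1, -1, 4, 2], r+c [4, 8, 5, 9, 6, 10] are all distinct, so no two queens attack.

(1,3) (2,6) (3,2) (4,5) (5,1) (6,4)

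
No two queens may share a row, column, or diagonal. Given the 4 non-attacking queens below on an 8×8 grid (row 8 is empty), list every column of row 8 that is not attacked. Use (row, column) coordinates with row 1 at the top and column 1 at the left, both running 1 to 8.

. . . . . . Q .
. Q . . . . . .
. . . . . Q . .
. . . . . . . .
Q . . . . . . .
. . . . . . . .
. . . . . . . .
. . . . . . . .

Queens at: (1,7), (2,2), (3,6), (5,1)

columns 3, 5

(1,7) attacks row 8 at column 7.
(2,2) attacks row 8 at column 2 and diagonals 8.
(3,6) attacks row 8 at column 6 and diagonals 1.
(5,1) attacks row 8 at column 1 and diagonals 4.
Attacked columns: {1, 2, 4, 6, 7, 8}. Safe: {3, 5}.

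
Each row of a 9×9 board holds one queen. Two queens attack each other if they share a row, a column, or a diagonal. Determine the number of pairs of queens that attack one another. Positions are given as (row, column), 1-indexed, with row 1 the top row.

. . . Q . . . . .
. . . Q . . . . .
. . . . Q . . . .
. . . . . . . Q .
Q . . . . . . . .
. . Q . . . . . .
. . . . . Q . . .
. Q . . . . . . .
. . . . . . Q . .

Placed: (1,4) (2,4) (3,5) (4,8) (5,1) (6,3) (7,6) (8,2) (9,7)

Same column: (1,4)–(2,4) (column 4).
Same diagonal: (2,4)–(3,5) (|2−3| = |4−5| = 1); (2,4)–(5,1) (|2−5| = |4−1| = 3).
Total attacking pairs: 3.

3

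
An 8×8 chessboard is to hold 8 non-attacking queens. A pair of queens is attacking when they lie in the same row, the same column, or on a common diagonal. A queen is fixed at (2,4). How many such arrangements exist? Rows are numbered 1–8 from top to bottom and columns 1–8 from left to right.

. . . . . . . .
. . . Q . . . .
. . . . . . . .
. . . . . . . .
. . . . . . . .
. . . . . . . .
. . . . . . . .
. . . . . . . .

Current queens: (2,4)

Branch on row 1: col 1 → 0; col 2 → 1; col 6 → 4; col 7 → 2; col 8 → 1.
Sum: 0 + 1 + 4 + 2 + 1 = 8.

8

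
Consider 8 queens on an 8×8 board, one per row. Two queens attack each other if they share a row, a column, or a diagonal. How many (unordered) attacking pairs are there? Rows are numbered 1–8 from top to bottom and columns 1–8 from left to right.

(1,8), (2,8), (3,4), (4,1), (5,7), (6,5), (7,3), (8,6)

2

Same column: (1,8)–(2,8) (column 8).
Same diagonal: (2,8)–(7,3) (|2−7| = |8−3| = 5).
Total attacking pairs: 2.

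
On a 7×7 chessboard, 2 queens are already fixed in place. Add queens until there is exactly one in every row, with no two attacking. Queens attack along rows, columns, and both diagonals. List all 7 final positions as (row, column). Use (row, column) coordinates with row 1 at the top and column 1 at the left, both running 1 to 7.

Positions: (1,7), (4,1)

Row 2: attacked by (1,7)→{6,7}; (4,1)→{1,3}. Safe: 2, 4, 5. Place at column 5.
Row 3: attacked by (1,7)→{5,7}; (2,5)→{4,5,6}; (4,1)→{1,2}. Safe: 3. Place at column 3.
Row 5: attacked by (1,7)→{3,7}; (2,5)→{2,5}; (3,3)→{1,3,5}; (4,1)→{1,2}. Safe: 4, 6. Place at column 6.
Row 6: attacked by (1,7)→{2,7}; (2,5)→{1,5}; (3,3)→{3,6}; (4,1)→{1,3}; (5,6)→{5,6,7}. Safe: 4. Place at column 4.
Row 7: attacked by (1,7)→{1,7}; (2,5)→{5}; (3,3)→{3,7}; (4,1)→{1,4}; (5,6)→{4,6}; (6,4)→{3,4,5}. Safe: 2. Place at column 2.
Columns [7, 5, 3, 1, 6, 4, 2], r−c [-6, -3, 0, 3, -1, 2, 5], r+c [8, 7, 6, 5, 11, 10, 9] are all distinct, so no two queens attack.

(1,7) (2,5) (3,3) (4,1) (5,6) (6,4) (7,2)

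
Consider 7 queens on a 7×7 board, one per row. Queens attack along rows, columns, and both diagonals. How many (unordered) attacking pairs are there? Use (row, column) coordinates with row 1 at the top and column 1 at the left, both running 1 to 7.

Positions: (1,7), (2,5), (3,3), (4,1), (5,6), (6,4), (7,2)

0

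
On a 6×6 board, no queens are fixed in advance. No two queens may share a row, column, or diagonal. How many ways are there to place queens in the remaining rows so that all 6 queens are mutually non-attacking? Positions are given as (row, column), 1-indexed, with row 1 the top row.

4

Branch on row 1: col 1 → 0; col 2 → 1; col 3 → 1; col 4 → 1; col 5 → 1; col 6 → 0.
Sum: 0 + 1 + 1 + 1 + 1 + 0 = 4.
(This is the classic 6-queens count.)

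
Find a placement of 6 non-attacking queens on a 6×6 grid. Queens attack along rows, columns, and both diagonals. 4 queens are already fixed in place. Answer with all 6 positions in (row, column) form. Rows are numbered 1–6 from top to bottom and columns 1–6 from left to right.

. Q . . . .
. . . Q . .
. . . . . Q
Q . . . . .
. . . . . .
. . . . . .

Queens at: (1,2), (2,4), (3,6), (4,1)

(1,2) (2,4) (3,6) (4,1) (5,3) (6,5)

Row 5: attacked by (1,2)→{2,6}; (2,4)→{1,4}; (3,6)→{4,6}; (4,1)→{1,2}. Safe: 3, 5. Place at column 3.
Row 6: attacked by (1,2)→{2}; (2,4)→{4}; (3,6)→{3,6}; (4,1)→{1,3}; (5,3)→{2,3,4}. Safe: 5. Place at column 5.
Columns [2, 4, 6, 1, 3, 5], r−c [-1, -2, -3, 3, 2, 1], r+c [3, 6, 9, 5, 8, 11] are all distinct, so no two queens attack.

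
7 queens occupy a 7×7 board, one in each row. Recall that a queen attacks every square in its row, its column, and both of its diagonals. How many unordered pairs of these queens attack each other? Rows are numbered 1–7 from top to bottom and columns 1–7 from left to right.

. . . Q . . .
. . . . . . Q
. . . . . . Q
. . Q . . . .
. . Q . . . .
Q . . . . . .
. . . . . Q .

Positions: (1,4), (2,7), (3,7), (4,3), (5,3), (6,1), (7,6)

Same column: (2,7)–(3,7) (column 7); (4,3)–(5,3) (column 3).
Same diagonal: (4,3)–(6,1) (|4−6| = |3−1| = 2); (4,3)–(7,6) (|4−7| = |3−6| = 3).
Total attacking pairs: 4.

4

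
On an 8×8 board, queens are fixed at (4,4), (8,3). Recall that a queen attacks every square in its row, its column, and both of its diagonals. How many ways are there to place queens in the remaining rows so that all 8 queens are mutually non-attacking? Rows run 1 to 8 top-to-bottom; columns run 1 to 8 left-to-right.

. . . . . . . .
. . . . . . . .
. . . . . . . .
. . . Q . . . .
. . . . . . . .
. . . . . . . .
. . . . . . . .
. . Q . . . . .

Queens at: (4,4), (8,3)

3

Branch on row 1: col 2 → 1; col 5 → 1; col 6 → 1; col 8 → 0.
Sum: 1 + 1 + 1 + 0 = 3.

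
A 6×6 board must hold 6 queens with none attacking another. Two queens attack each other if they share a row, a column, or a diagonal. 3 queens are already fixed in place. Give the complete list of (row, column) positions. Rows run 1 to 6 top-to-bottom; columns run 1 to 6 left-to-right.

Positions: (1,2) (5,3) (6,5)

(1,2) (2,4) (3,6) (4,1) (5,3) (6,5)

Row 2: attacked by (1,2)→{1,2,3}; (5,3)→{3,6}; (6,5)→{1,5}. Safe: 4. Place at column 4.
Row 3: attacked by (1,2)→{2,4}; (2,4)→{3,4,5}; (5,3)→{1,3,5}; (6,5)→{2,5}. Safe: 6. Place at column 6.
Row 4: attacked by (1,2)→{2,5}; (2,4)→{2,4,6}; (3,6)→{5,6}; (5,3)→{2,3,4}; (6,5)→{3,5}. Safe: 1. Place at column 1.
Columns [2, 4, 6, 1, 3, 5], r−c [-1, -2, -3, 3, 2, 1], r+c [3, 6, 9, 5, 8, 11] are all distinct, so no two queens attack.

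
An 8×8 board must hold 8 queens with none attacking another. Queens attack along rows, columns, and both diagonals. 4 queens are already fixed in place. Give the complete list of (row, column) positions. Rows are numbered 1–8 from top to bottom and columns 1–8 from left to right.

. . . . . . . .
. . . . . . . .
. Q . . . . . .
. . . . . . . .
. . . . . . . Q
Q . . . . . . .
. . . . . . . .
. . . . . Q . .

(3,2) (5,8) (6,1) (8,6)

(1,7) (2,4) (3,2) (4,5) (5,8) (6,1) (7,3) (8,6)

Row 1: attacked by (3,2)→{2,4}; (5,8)→{4,8}; (6,1)→{1,6}; (8,6)→{6}. Safe: 3, 5, 7. Place at column 7.
Row 2: attacked by (1,7)→{6,7,8}; (3,2)→{1,2,3}; (5,8)→{5,8}; (6,1)→{1,5}; (8,6)→{6}. Safe: 4. Place at column 4.
Row 4: attacked by (1,7)→{4,7}; (2,4)→{2,4,6}; (3,2)→{1,2,3}; (5,8)→{7,8}; (6,1)→{1,3}; (8,6)→{2,6}. Safe: 5. Place at column 5.
Row 7: attacked by (1,7)→{1,7}; (2,4)→{4}; (3,2)→{2,6}; (4,5)→{2,5,8}; (5,8)→{6,8}; (6,1)→{1,2}; (8,6)→{5,6,7}. Safe: 3. Place at column 3.
Columns [7, 4, 2, 5, 8, 1, 3, 6], r−c [-6, -2, 1, -1, -3, 5, 4, 2], r+c [8, 6, 5, 9, 13, 7, 10, 14] are all distinct, so no two queens attack.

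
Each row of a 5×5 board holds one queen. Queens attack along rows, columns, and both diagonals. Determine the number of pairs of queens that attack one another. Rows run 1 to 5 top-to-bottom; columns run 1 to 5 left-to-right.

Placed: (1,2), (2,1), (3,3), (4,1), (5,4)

Same column: (2,1)–(4,1) (column 1).
Same diagonal: (1,2)–(2,1) (|1−2| = |2−1| = 1); (2,1)–(5,4) (|2−5| = |1−4| = 3).
Total attacking pairs: 3.

3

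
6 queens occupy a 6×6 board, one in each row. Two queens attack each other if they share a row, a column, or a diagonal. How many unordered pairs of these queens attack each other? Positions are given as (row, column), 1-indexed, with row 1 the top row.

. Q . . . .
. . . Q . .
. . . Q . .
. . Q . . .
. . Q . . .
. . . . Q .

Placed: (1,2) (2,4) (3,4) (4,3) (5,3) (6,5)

5

Same column: (2,4)–(3,4) (column 4); (4,3)–(5,3) (column 3).
Same diagonal: (1,2)–(3,4) (|1−3| = |2−4| = 2); (3,4)–(4,3) (|3−4| = |4−3| = 1); (4,3)–(6,5) (|4−6| = |3−5| = 2).
Total attacking pairs: 5.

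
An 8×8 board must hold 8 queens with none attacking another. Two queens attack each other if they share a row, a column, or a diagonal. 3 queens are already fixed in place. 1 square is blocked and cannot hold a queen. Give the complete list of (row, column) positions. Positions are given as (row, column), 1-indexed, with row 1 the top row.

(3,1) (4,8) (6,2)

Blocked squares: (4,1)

(1,4) (2,7) (3,1) (4,8) (5,5) (6,2) (7,6) (8,3)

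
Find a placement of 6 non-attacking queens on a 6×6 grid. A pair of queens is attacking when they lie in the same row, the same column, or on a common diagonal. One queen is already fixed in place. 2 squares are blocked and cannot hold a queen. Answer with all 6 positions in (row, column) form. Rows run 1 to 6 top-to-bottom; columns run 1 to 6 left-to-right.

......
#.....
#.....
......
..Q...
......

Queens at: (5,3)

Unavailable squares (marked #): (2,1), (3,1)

(1,2) (2,4) (3,6) (4,1) (5,3) (6,5)

Row 1: attacked by (5,3)→{3}. Safe: 1, 2, 4, 5, 6. Place at column 2.
Row 2: attacked by (1,2)→{1,2,3}; (5,3)→{3,6}. Blocked: 1. Safe: 4, 5. Place at column 4.
Row 3: attacked by (1,2)→{2,4}; (2,4)→{3,4,5}; (5,3)→{1,3,5}. Blocked: 1. Safe: 6. Place at column 6.
Row 4: attacked by (1,2)→{2,5}; (2,4)→{2,4,6}; (3,6)→{5,6}; (5,3)→{2,3,4}. Safe: 1. Place at column 1.
Row 6: attacked by (1,2)→{2}; (2,4)→{4}; (3,6)→{3,6}; (4,1)→{1,3}; (5,3)→{2,3,4}. Safe: 5. Place at column 5.
Columns [2, 4, 6, 1, 3, 5], r−c [-1, -2, -3, 3, 2, 1], r+c [3, 6, 9, 5, 8, 11] are all distinct, so no two queens attack.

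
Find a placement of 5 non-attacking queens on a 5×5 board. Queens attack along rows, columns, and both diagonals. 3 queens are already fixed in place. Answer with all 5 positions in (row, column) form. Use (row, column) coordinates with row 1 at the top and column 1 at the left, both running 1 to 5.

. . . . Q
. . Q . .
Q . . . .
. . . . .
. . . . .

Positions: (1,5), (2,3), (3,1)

Row 4: attacked by (1,5)→{2,5}; (2,3)→{1,3,5}; (3,1)→{1,2}. Safe: 4. Place at column 4.
Row 5: attacked by (1,5)→{1,5}; (2,3)→{3}; (3,1)→{1,3}; (4,4)→{3,4,5}. Safe: 2. Place at column 2.
Columns [5, 3, 1, 4, 2], r−c [-4, -1, 2, 0, 3], r+c [6, 5, 4, 8, 7] are all distinct, so no two queens attack.

(1,5) (2,3) (3,1) (4,4) (5,2)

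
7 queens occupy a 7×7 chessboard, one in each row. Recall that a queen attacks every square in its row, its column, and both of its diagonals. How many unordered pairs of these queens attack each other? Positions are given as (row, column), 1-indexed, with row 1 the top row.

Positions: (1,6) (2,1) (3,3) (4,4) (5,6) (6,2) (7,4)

Same column: (1,6)–(5,6) (column 6); (4,4)–(7,4) (column 4).
Same diagonal: (3,3)–(4,4) (|3−4| = |3−4| = 1); (4,4)–(6,2) (|4−6| = |4−2| = 2); (5,6)–(7,4) (|5−7| = |6−4| = 2).
Total attacking pairs: 5.

5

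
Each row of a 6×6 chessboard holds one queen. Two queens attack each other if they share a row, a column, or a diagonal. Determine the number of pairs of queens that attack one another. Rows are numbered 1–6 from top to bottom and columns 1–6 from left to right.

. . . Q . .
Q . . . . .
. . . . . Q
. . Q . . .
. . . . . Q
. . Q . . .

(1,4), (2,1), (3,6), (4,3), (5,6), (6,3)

Same column: (3,6)–(5,6) (column 6); (4,3)–(6,3) (column 3).
Same diagonal: (1,4)–(3,6) (|1−3| = |4−6| = 2); (2,1)–(4,3) (|2−4| = |1−3| = 2); (3,6)–(6,3) (|3−6| = |6−3| = 3).
Total attacking pairs: 5.

5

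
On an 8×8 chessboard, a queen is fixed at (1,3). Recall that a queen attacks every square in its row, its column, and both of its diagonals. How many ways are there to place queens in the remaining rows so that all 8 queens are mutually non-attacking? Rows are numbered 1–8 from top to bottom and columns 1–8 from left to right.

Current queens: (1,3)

16

Branch on row 2: col 1 → 1; col 5 → 4; col 6 → 8; col 7 → 2; col 8 → 1.
Sum: 1 + 4 + 8 + 2 + 1 = 16.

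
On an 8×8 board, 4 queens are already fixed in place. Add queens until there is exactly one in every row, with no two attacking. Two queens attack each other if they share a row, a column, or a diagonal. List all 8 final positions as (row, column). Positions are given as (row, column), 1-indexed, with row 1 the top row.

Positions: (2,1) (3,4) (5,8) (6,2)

Row 1: attacked by (2,1)→{1,2}; (3,4)→{2,4,6}; (5,8)→{4,8}; (6,2)→{2,7}. Safe: 3, 5. Place at column 5.
Row 4: attacked by (1,5)→{2,5,8}; (2,1)→{1,3}; (3,4)→{3,4,5}; (5,8)→{7,8}; (6,2)→{2,4}. Safe: 6. Place at column 6.
Row 7: attacked by (1,5)→{5}; (2,1)→{1,6}; (3,4)→{4,8}; (4,6)→{3,6}; (5,8)→{6,8}; (6,2)→{1,2,3}. Safe: 7. Place at column 7.
Row 8: attacked by (1,5)→{5}; (2,1)→{1,7}; (3,4)→{4}; (4,6)→{2,6}; (5,8)→{5,8}; (6,2)→{2,4}; (7,7)→{6,7,8}. Safe: 3. Place at column 3.
Columns [5, 1, 4, 6, 8, 2, 7, 3], r−c [-4, 1, -1, -2, -3, 4, 0, 5], r+c [6, 3, 7, 10, 13, 8, 14, 11] are all distinct, so no two queens attack.

(1,5) (2,1) (3,4) (4,6) (5,8) (6,2) (7,7) (8,3)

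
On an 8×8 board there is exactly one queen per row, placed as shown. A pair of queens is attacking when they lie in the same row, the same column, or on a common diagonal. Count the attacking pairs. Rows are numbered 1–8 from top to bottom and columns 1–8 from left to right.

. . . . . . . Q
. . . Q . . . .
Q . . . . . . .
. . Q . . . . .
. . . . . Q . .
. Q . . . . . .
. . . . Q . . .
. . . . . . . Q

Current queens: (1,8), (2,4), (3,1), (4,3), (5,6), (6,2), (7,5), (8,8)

Same column: (1,8)–(8,8) (column 8).
Same diagonal: (3,1)–(7,5) (|3−7| = |1−5| = 4).
Total attacking pairs: 2.

2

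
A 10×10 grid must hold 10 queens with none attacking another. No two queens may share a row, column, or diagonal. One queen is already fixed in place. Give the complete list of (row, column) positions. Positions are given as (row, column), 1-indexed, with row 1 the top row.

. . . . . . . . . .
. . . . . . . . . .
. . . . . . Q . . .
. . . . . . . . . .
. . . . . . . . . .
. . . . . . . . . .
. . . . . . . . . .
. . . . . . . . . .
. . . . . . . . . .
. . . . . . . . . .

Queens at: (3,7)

(1,4) (2,2) (3,7) (4,10) (5,6) (6,1) (7,9) (8,5) (9,3) (10,8)

Row 1: attacked by (3,7)→{5,7,9}. Safe: 1, 2, 3, 4, 6, 8, 10. Place at column 4.
Row 2: attacked by (1,4)→{3,4,5}; (3,7)→{6,7,8}. Safe: 1, 2, 9, 10. Place at column 2.
Row 4: attacked by (1,4)→{1,4,7}; (2,2)→{2,4}; (3,7)→{6,7,8}. Safe: 3, 5, 9, 10. Place at column 10.
Row 5: attacked by (1,4)→{4,8}; (2,2)→{2,5}; (3,7)→{5,7,9}; (4,10)→{9,10}. Safe: 1, 3, 6. Place at column 6.
Row 6: attacked by (1,4)→{4,9}; (2,2)→{2,6}; (3,7)→{4,7,10}; (4,10)→{8,10}; (5,6)→{5,6,7}. Safe: 1, 3. Place at column 1.
Row 7: attacked by (1,4)→{4,10}; (2,2)→{2,7}; (3,7)→{3,7}; (4,10)→{7,10}; (5,6)→{4,6,8}; (6,1)→{1,2}. Safe: 5, 9. Place at column 9.
Row 8: attacked by (1,4)→{4}; (2,2)→{2,8}; (3,7)→{2,7}; (4,10)→{6,10}; (5,6)→{3,6,9}; (6,1)→{1,3}; (7,9)→{8,9,10}. Safe: 5. Place at column 5.
Row 9: attacked by (1,4)→{4}; (2,2)→{2,9}; (3,7)→{1,7}; (4,10)→{5,10}; (5,6)→{2,6,10}; (6,1)→{1,4}; (7,9)→{7,9}; (8,5)→{4,5,6}. Safe: 3, 8. Place at column 3.
Row 10: attacked by (1,4)→{4}; (2,2)→{2,10}; (3,7)→{7}; (4,10)→{4,10}; (5,6)→{1,6}; (6,1)→{1,5}; (7,9)→{6,9}; (8,5)→{3,5,7}; (9,3)→{2,3,4}. Safe: 8. Place at column 8.
Columns [4, 2, 7, 10, 6, 1, 9, 5, 3, 8], r−c [-3, 0, -4, -6, -1, 5, -2, 3, 6, 2], r+c [5, 4, 10, 14, 11, 7, 16, 13, 12, 18] are all distinct, so no two queens attack.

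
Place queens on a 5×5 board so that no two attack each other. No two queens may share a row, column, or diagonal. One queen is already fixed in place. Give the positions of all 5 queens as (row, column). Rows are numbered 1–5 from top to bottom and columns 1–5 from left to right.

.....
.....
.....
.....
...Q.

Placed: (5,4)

(1,1) (2,3) (3,5) (4,2) (5,4)

Row 1: attacked by (5,4)→{4}. Safe: 1, 2, 3, 5. Place at column 1.
Row 2: attacked by (1,1)→{1,2}; (5,4)→{1,4}. Safe: 3, 5. Place at column 3.
Row 3: attacked by (1,1)→{1,3}; (2,3)→{2,3,4}; (5,4)→{2,4}. Safe: 5. Place at column 5.
Row 4: attacked by (1,1)→{1,4}; (2,3)→{1,3,5}; (3,5)→{4,5}; (5,4)→{3,4,5}. Safe: 2. Place at column 2.
Columns [1, 3, 5, 2, 4], r−c [0, -1, -2, 2, 1], r+c [2, 5, 8, 6, 9] are all distinct, so no two queens attack.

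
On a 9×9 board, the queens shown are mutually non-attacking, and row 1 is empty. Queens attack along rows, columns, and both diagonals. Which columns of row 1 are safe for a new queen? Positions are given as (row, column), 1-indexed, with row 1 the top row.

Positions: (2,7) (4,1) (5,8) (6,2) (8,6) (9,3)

(2,7) attacks row 1 at column 7 and diagonals 6, 8.
(4,1) attacks row 1 at column 1 and diagonals 4.
(5,8) attacks row 1 at column 8 and diagonals 4.
(6,2) attacks row 1 at column 2 and diagonals 7.
(8,6) attacks row 1 at column 6.
(9,3) attacks row 1 at column 3.
Attacked columns: {1, 2, 3, 4, 6, 7, 8}. Safe: {5, 9}.

columns 5, 9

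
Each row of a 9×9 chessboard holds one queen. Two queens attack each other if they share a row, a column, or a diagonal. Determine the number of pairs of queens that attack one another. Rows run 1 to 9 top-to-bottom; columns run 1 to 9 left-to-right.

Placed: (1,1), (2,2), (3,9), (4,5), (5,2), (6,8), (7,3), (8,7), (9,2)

4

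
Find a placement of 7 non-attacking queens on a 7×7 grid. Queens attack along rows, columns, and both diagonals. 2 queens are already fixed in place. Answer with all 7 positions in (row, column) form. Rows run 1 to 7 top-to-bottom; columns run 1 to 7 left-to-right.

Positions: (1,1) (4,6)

(1,1) (2,5) (3,2) (4,6) (5,3) (6,7) (7,4)

Row 2: attacked by (1,1)→{1,2}; (4,6)→{4,6}. Safe: 3, 5, 7. Place at column 5.
Row 3: attacked by (1,1)→{1,3}; (2,5)→{4,5,6}; (4,6)→{5,6,7}. Safe: 2. Place at column 2.
Row 5: attacked by (1,1)→{1,5}; (2,5)→{2,5}; (3,2)→{2,4}; (4,6)→{5,6,7}. Safe: 3. Place at column 3.
Row 6: attacked by (1,1)→{1,6}; (2,5)→{1,5}; (3,2)→{2,5}; (4,6)→{4,6}; (5,3)→{2,3,4}. Safe: 7. Place at column 7.
Row 7: attacked by (1,1)→{1,7}; (2,5)→{5}; (3,2)→{2,6}; (4,6)→{3,6}; (5,3)→{1,3,5}; (6,7)→{6,7}. Safe: 4. Place at column 4.
Columns [1, 5, 2, 6, 3, 7, 4], r−c [0, -3, 1, -2, 2, -1, 3], r+c [2, 7, 5, 10, 8, 13, 11] are all distinct, so no two queens attack.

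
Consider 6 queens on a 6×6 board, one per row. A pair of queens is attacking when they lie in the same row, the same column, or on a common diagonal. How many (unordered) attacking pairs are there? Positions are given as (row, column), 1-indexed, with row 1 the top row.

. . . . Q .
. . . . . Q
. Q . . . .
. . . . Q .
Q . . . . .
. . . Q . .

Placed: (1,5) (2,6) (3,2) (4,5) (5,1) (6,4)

Same column: (1,5)–(4,5) (column 5).
Same diagonal: (1,5)–(2,6) (|1−2| = |5−6| = 1); (1,5)–(5,1) (|1−5| = |5−1| = 4).
Total attacking pairs: 3.

3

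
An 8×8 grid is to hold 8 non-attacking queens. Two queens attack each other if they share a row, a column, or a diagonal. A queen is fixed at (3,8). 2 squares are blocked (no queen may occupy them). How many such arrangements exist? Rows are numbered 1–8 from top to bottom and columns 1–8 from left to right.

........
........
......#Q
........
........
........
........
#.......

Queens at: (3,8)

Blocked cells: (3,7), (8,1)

16

Branch on row 1: col 1 → 2; col 2 → 1; col 3 → 4; col 4 → 4; col 5 → 4; col 7 → 1.
Sum: 2 + 1 + 4 + 4 + 4 + 1 = 16.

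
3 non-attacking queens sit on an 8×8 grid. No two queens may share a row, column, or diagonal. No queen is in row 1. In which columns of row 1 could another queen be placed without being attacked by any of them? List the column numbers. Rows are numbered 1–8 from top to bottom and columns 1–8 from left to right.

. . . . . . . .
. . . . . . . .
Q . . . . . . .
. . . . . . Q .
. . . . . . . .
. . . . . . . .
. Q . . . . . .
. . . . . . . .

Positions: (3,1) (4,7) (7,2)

columns 5, 6

(3,1) attacks row 1 at column 1 and diagonals 3.
(4,7) attacks row 1 at column 7 and diagonals 4.
(7,2) attacks row 1 at column 2 and diagonals 8.
Attacked columns: {1, 2, 3, 4, 7, 8}. Safe: {5, 6}.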